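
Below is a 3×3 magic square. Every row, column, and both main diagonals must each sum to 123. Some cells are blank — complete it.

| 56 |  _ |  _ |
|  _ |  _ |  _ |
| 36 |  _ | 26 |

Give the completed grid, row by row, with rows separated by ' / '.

Row 3 must total 123; the given cells sum to 62, so (3,2) = 61.
Column 1: 56 + 36 + ? = 123, so (2,1) = 31.
Using main diagonal: 56 + 26 + ? → (2,2) = 123 − 82 = 41.
Using anti-diagonal: 41 + 36 + ? → (1,3) = 123 − 77 = 46.
The remaining cell in row 1 is (1,2) = 123 − 102 = 21.
The remaining cell in row 2 is (2,3) = 123 − 72 = 51.

56 21 46 / 31 41 51 / 36 61 26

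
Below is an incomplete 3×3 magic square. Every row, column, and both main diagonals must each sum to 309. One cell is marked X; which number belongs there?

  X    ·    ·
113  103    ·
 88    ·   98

The remaining cell in row 2 is (2,3) = 309 − 216 = 93.
Row 3 must total 309; the given cells sum to 186, so (3,2) = 123.
The remaining cell in column 1 is (1,1) = 309 − 201 = 108.

108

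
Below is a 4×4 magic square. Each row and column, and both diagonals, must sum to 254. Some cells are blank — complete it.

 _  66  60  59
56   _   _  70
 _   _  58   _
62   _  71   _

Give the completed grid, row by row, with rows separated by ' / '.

Row 1 must total 254; the given cells sum to 185, so (1,1) = 69.
The remaining cell in column 1 is (3,1) = 254 − 187 = 67.
Column 3: 60 + 58 + 71 + ? = 254, so (2,3) = 65.
Using anti-diagonal: 59 + 65 + 62 + ? → (3,2) = 254 − 186 = 68.
Row 2: 56 + 65 + 70 + ? = 254, so (2,2) = 63.
Row 3: 67 + 68 + 58 + ? = 254, so (3,4) = 61.
From column 2, 254 − (66 + 63 + 68) gives (4,2) = 57.
The remaining cell in column 4 is (4,4) = 254 − 190 = 64.

69 66 60 59 / 56 63 65 70 / 67 68 58 61 / 62 57 71 64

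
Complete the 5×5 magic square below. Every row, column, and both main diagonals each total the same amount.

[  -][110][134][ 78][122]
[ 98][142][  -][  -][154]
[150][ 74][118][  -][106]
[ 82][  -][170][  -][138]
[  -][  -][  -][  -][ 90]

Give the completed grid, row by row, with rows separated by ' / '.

166 110 134 78 122 / 98 142 86 130 154 / 150 74 118 162 106 / 82 126 170 94 138 / 114 158 102 146 90

Column 5 is already complete: 122 + 154 + 106 + 138 + 90 = 610, so that is the magic constant.
Using row 1: 110 + 134 + 78 + 122 + ? → (1,1) = 610 − 444 = 166.
Row 3: 150 + 74 + 118 + 106 + ? = 610, so (3,4) = 162.
From column 1, 610 − (166 + 98 + 150 + 82) gives (5,1) = 114.
From main diagonal, 610 − (166 + 142 + 118 + 90) gives (4,4) = 94.
Using row 4: 82 + 170 + 94 + 138 + ? → (4,2) = 610 − 484 = 126.
From column 2, 610 − (110 + 142 + 74 + 126) gives (5,2) = 158.
Using anti-diagonal: 122 + 118 + 126 + 114 + ? → (2,4) = 610 − 480 = 130.
Row 2 needs 610; the known cells sum to 524, so (2,3) = 86.
Column 3 needs 610; the known cells sum to 508, so (5,3) = 102.
The remaining cell in column 4 is (5,4) = 610 − 464 = 146.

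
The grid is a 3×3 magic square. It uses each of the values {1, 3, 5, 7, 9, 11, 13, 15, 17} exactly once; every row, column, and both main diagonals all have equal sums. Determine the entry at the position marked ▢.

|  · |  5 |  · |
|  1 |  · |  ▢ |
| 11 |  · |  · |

17

The 9 entries sum to 81, so each line sums to 81/3 = 27.
Column 1: 1 + 11 + ? = 27, so (1,1) = 15.
The remaining cell in row 1 is (1,3) = 27 − 20 = 7.
Anti-diagonal must total 27; the given cells sum to 18, so (2,2) = 9.
Row 2: 1 + 9 + ? = 27, so (2,3) = 17.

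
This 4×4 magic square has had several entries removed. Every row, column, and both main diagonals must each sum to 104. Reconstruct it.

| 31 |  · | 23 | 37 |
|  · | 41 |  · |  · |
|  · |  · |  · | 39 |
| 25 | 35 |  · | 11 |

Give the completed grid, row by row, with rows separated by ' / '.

31 13 23 37 / 19 41 27 17 / 29 15 21 39 / 25 35 33 11

Row 1: 31 + 23 + 37 + ? = 104, so (1,2) = 13.
Row 4 must total 104; the given cells sum to 71, so (4,3) = 33.
The remaining cell in column 2 is (3,2) = 104 − 89 = 15.
Using column 4: 37 + 39 + 11 + ? → (2,4) = 104 − 87 = 17.
Main diagonal: 31 + 41 + 11 + ? = 104, so (3,3) = 21.
The remaining cell in anti-diagonal is (2,3) = 104 − 77 = 27.
From row 2, 104 − (41 + 27 + 17) gives (2,1) = 19.
Row 3 must total 104; the given cells sum to 75, so (3,1) = 29.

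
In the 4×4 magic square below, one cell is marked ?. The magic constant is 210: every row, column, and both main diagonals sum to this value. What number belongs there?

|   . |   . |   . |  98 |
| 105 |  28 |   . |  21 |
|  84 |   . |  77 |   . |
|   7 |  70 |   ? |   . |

Row 2 needs 210; the known cells sum to 154, so (2,3) = 56.
Using column 1: 105 + 84 + 7 + ? → (1,1) = 210 − 196 = 14.
Main diagonal: 14 + 28 + 77 + ? = 210, so (4,4) = 91.
Anti-diagonal: 98 + 56 + 7 + ? = 210, so (3,2) = 49.
Row 3 needs 210; the known cells sum to 210, so (3,4) = 0.
Using row 4: 7 + 70 + 91 + ? → (4,3) = 210 − 168 = 42.

42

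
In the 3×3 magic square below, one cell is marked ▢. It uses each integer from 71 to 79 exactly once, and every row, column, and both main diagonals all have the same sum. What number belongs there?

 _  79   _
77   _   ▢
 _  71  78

73

The entries are 71 through 79, which sum to 675, so each line sums to 675/3 = 225.
The remaining cell in row 3 is (3,1) = 225 − 149 = 76.
Column 1 must total 225; the given cells sum to 153, so (1,1) = 72.
Column 2: 79 + 71 + ? = 225, so (2,2) = 75.
Anti-diagonal needs 225; the known cells sum to 151, so (1,3) = 74.
From row 2, 225 − (77 + 75) gives (2,3) = 73.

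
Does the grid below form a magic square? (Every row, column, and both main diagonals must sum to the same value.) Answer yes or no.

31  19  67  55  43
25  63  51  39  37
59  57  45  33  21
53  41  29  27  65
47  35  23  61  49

Row 1: 31 + 19 + 67 + 55 + 43 = 215.
Row 2: 25 + 63 + 51 + 39 + 37 = 215.
Row 3: 59 + 57 + 45 + 33 + 21 = 215.
Row 4: 53 + 41 + 29 + 27 + 65 = 215.
Row 5: 47 + 35 + 23 + 61 + 49 = 215.
Column 1: 31 + 25 + 59 + 53 + 47 = 215.
Column 2: 19 + 63 + 57 + 41 + 35 = 215.
Column 3: 67 + 51 + 45 + 29 + 23 = 215.
Column 4: 55 + 39 + 33 + 27 + 61 = 215.
Column 5: 43 + 37 + 21 + 65 + 49 = 215.
Main diagonal: 31 + 63 + 45 + 27 + 49 = 215.
Anti-diagonal: 43 + 39 + 45 + 41 + 47 = 215.
All lines sum to 215.

Yes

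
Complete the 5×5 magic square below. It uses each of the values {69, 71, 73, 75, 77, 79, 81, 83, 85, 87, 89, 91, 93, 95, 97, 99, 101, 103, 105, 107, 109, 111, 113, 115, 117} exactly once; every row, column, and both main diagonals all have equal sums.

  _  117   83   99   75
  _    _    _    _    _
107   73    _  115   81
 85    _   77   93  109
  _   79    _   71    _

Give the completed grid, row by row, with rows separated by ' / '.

The 25 entries sum to 2325, so each line sums to 2325/5 = 465.
Row 1 needs 465; the known cells sum to 374, so (1,1) = 91.
Row 3: 107 + 73 + 115 + 81 + ? = 465, so (3,3) = 89.
Row 4: 85 + 77 + 93 + 109 + ? = 465, so (4,2) = 101.
Using column 2: 117 + 73 + 101 + 79 + ? → (2,2) = 465 − 370 = 95.
Column 4 needs 465; the known cells sum to 378, so (2,4) = 87.
Main diagonal needs 465; the known cells sum to 368, so (5,5) = 97.
Anti-diagonal: 75 + 87 + 89 + 101 + ? = 465, so (5,1) = 113.
From row 5, 465 − (113 + 79 + 71 + 97) gives (5,3) = 105.
Column 1 needs 465; the known cells sum to 396, so (2,1) = 69.
From column 3, 465 − (83 + 89 + 77 + 105) gives (2,3) = 111.
Column 5 must total 465; the given cells sum to 362, so (2,5) = 103.

91 117 83 99 75 / 69 95 111 87 103 / 107 73 89 115 81 / 85 101 77 93 109 / 113 79 105 71 97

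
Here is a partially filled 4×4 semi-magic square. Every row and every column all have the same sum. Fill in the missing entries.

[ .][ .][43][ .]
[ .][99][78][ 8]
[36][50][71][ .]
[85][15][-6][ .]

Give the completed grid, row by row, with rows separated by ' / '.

Column 3 is already complete: 43 + 78 + 71 + -6 = 186, so that is the magic constant.
Row 2 must total 186; the given cells sum to 185, so (2,1) = 1.
Row 3 must total 186; the given cells sum to 157, so (3,4) = 29.
Row 4 needs 186; the known cells sum to 94, so (4,4) = 92.
Column 1 needs 186; the known cells sum to 122, so (1,1) = 64.
From column 2, 186 − (99 + 50 + 15) gives (1,2) = 22.
The remaining cell in column 4 is (1,4) = 186 − 129 = 57.

64 22 43 57 / 1 99 78 8 / 36 50 71 29 / 85 15 -6 92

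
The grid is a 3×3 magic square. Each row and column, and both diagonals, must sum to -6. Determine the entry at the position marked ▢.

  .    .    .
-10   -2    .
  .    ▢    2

-18

Row 2: -10 + (-2) + ? = -6, so (2,3) = 6.
Column 3 needs -6; the known cells sum to 8, so (1,3) = -14.
Main diagonal must total -6; the given cells sum to 0, so (1,1) = -6.
The remaining cell in anti-diagonal is (3,1) = -6 − (-16) = 10.
Row 1 must total -6; the given cells sum to -20, so (1,2) = 14.
Row 3 needs -6; the known cells sum to 12, so (3,2) = -18.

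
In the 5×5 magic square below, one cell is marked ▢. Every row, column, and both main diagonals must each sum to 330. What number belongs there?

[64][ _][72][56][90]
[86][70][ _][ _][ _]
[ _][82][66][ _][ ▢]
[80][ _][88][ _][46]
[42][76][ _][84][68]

74

Row 1 must total 330; the given cells sum to 282, so (1,2) = 48.
The remaining cell in row 5 is (5,3) = 330 − 270 = 60.
The remaining cell in column 1 is (3,1) = 330 − 272 = 58.
Using column 2: 48 + 70 + 82 + 76 + ? → (4,2) = 330 − 276 = 54.
The remaining cell in column 3 is (2,3) = 330 − 286 = 44.
Main diagonal needs 330; the known cells sum to 268, so (4,4) = 62.
Anti-diagonal needs 330; the known cells sum to 252, so (2,4) = 78.
From row 2, 330 − (86 + 70 + 44 + 78) gives (2,5) = 52.
Column 4 needs 330; the known cells sum to 280, so (3,4) = 50.
The remaining cell in column 5 is (3,5) = 330 − 256 = 74.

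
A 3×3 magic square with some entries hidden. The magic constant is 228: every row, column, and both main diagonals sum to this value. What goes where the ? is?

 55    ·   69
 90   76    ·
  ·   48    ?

97

Row 1 needs 228; the known cells sum to 124, so (1,2) = 104.
Row 2: 90 + 76 + ? = 228, so (2,3) = 62.
Column 1 needs 228; the known cells sum to 145, so (3,1) = 83.
Column 3: 69 + 62 + ? = 228, so (3,3) = 97.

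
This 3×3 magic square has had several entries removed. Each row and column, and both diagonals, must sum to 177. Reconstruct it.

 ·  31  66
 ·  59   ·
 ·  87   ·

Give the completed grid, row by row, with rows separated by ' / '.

80 31 66 / 45 59 73 / 52 87 38

Row 1 must total 177; the given cells sum to 97, so (1,1) = 80.
The remaining cell in main diagonal is (3,3) = 177 − 139 = 38.
Anti-diagonal: 66 + 59 + ? = 177, so (3,1) = 52.
From column 1, 177 − (80 + 52) gives (2,1) = 45.
Column 3 must total 177; the given cells sum to 104, so (2,3) = 73.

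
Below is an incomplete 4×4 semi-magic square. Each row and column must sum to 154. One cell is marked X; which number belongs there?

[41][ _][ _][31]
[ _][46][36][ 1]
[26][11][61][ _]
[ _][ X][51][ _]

21

The remaining cell in row 2 is (2,1) = 154 − 83 = 71.
Row 3 must total 154; the given cells sum to 98, so (3,4) = 56.
Column 1: 41 + 71 + 26 + ? = 154, so (4,1) = 16.
Column 3 must total 154; the given cells sum to 148, so (1,3) = 6.
Column 4: 31 + 1 + 56 + ? = 154, so (4,4) = 66.
Row 1 needs 154; the known cells sum to 78, so (1,2) = 76.
Row 4 needs 154; the known cells sum to 133, so (4,2) = 21.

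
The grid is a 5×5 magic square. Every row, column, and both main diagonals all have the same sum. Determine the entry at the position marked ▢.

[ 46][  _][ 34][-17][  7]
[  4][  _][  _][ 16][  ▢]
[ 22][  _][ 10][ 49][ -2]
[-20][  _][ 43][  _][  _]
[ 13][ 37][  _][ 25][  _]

Column 1 is complete and sums to 65; that is the magic constant.
Row 1 must total 65; the given cells sum to 70, so (1,2) = -5.
Using row 3: 22 + 10 + 49 + (-2) + ? → (3,2) = 65 − 79 = -14.
Column 4: -17 + 16 + 49 + 25 + ? = 65, so (4,4) = -8.
From anti-diagonal, 65 − (7 + 16 + 10 + 13) gives (4,2) = 19.
Row 4 must total 65; the given cells sum to 34, so (4,5) = 31.
Column 2 must total 65; the given cells sum to 37, so (2,2) = 28.
Main diagonal needs 65; the known cells sum to 76, so (5,5) = -11.
Row 5 needs 65; the known cells sum to 64, so (5,3) = 1.
From column 3, 65 − (34 + 10 + 43 + 1) gives (2,3) = -23.
Column 5 must total 65; the given cells sum to 25, so (2,5) = 40.

40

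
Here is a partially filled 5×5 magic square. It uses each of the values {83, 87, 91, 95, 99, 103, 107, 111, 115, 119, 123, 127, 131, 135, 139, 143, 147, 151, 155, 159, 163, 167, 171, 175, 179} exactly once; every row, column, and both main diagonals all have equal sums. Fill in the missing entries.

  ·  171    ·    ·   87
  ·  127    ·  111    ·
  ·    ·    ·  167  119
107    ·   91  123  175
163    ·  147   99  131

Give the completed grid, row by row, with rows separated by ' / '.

139 171 103 155 87 / 95 127 179 111 143 / 151 83 135 167 119 / 107 159 91 123 175 / 163 115 147 99 131

The 25 entries sum to 3275, so each line sums to 3275/5 = 655.
Row 4 needs 655; the known cells sum to 496, so (4,2) = 159.
From row 5, 655 − (163 + 147 + 99 + 131) gives (5,2) = 115.
Using column 2: 171 + 127 + 159 + 115 + ? → (3,2) = 655 − 572 = 83.
From column 4, 655 − (111 + 167 + 123 + 99) gives (1,4) = 155.
Using column 5: 87 + 119 + 175 + 131 + ? → (2,5) = 655 − 512 = 143.
From anti-diagonal, 655 − (87 + 111 + 159 + 163) gives (3,3) = 135.
Row 3 must total 655; the given cells sum to 504, so (3,1) = 151.
From main diagonal, 655 − (127 + 135 + 123 + 131) gives (1,1) = 139.
Row 1 needs 655; the known cells sum to 552, so (1,3) = 103.
Column 1: 139 + 151 + 107 + 163 + ? = 655, so (2,1) = 95.
Using column 3: 103 + 135 + 91 + 147 + ? → (2,3) = 655 − 476 = 179.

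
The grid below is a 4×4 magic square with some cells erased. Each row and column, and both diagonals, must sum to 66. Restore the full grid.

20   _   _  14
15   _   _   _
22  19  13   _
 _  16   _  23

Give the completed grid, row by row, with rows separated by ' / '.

20 21 11 14 / 15 10 24 17 / 22 19 13 12 / 9 16 18 23

The remaining cell in row 3 is (3,4) = 66 − 54 = 12.
Column 1 must total 66; the given cells sum to 57, so (4,1) = 9.
Column 4: 14 + 12 + 23 + ? = 66, so (2,4) = 17.
Main diagonal must total 66; the given cells sum to 56, so (2,2) = 10.
Anti-diagonal: 14 + 19 + 9 + ? = 66, so (2,3) = 24.
Row 4 needs 66; the known cells sum to 48, so (4,3) = 18.
Column 2 must total 66; the given cells sum to 45, so (1,2) = 21.
From column 3, 66 − (24 + 13 + 18) gives (1,3) = 11.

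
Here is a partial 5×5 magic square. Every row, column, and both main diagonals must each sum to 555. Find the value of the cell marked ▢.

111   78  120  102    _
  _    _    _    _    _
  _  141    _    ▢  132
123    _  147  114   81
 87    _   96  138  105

The remaining cell in row 1 is (1,5) = 555 − 411 = 144.
Using row 4: 123 + 147 + 114 + 81 + ? → (4,2) = 555 − 465 = 90.
Row 5: 87 + 96 + 138 + 105 + ? = 555, so (5,2) = 129.
Column 2: 78 + 141 + 90 + 129 + ? = 555, so (2,2) = 117.
The remaining cell in column 5 is (2,5) = 555 − 462 = 93.
Main diagonal must total 555; the given cells sum to 447, so (3,3) = 108.
Anti-diagonal needs 555; the known cells sum to 429, so (2,4) = 126.
Using column 3: 120 + 108 + 147 + 96 + ? → (2,3) = 555 − 471 = 84.
Column 4 needs 555; the known cells sum to 480, so (3,4) = 75.

75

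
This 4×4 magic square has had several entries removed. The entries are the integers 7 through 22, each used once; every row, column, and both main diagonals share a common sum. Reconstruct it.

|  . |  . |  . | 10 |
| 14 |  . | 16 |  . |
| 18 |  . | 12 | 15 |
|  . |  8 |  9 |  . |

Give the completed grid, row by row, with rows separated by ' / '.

7 20 21 10 / 14 17 16 11 / 18 13 12 15 / 19 8 9 22

The entries are 7 through 22, which sum to 232, so each line sums to 232/4 = 58.
Row 3 needs 58; the known cells sum to 45, so (3,2) = 13.
Column 3: 16 + 12 + 9 + ? = 58, so (1,3) = 21.
Using anti-diagonal: 10 + 16 + 13 + ? → (4,1) = 58 − 39 = 19.
From row 4, 58 − (19 + 8 + 9) gives (4,4) = 22.
Using column 1: 14 + 18 + 19 + ? → (1,1) = 58 − 51 = 7.
The remaining cell in column 4 is (2,4) = 58 − 47 = 11.
The remaining cell in main diagonal is (2,2) = 58 − 41 = 17.
From row 1, 58 − (7 + 21 + 10) gives (1,2) = 20.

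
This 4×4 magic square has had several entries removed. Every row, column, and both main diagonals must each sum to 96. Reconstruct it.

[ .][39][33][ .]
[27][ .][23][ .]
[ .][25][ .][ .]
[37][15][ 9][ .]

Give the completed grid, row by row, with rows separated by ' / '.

Row 4 must total 96; the given cells sum to 61, so (4,4) = 35.
The remaining cell in column 2 is (2,2) = 96 − 79 = 17.
Using column 3: 33 + 23 + 9 + ? → (3,3) = 96 − 65 = 31.
Main diagonal must total 96; the given cells sum to 83, so (1,1) = 13.
Anti-diagonal needs 96; the known cells sum to 85, so (1,4) = 11.
From row 2, 96 − (27 + 17 + 23) gives (2,4) = 29.
Column 1 needs 96; the known cells sum to 77, so (3,1) = 19.
The remaining cell in column 4 is (3,4) = 96 − 75 = 21.

13 39 33 11 / 27 17 23 29 / 19 25 31 21 / 37 15 9 35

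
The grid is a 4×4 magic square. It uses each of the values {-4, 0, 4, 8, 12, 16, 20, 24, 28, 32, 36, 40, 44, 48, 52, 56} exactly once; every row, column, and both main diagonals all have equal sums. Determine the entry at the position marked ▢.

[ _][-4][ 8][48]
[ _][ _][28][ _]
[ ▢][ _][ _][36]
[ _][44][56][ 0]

The 16 entries sum to 416, so each line sums to 416/4 = 104.
The remaining cell in row 1 is (1,1) = 104 − 52 = 52.
Row 4: 44 + 56 + 0 + ? = 104, so (4,1) = 4.
Column 3 must total 104; the given cells sum to 92, so (3,3) = 12.
Using column 4: 48 + 36 + 0 + ? → (2,4) = 104 − 84 = 20.
The remaining cell in main diagonal is (2,2) = 104 − 64 = 40.
Anti-diagonal: 48 + 28 + 4 + ? = 104, so (3,2) = 24.
Row 2 needs 104; the known cells sum to 88, so (2,1) = 16.
Row 3 must total 104; the given cells sum to 72, so (3,1) = 32.

32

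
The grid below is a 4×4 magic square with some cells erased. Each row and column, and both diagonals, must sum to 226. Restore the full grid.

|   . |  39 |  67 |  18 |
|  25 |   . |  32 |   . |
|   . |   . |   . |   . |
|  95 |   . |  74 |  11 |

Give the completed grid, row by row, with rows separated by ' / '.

The remaining cell in row 1 is (1,1) = 226 − 124 = 102.
The remaining cell in row 4 is (4,2) = 226 − 180 = 46.
The remaining cell in column 1 is (3,1) = 226 − 222 = 4.
From column 3, 226 − (67 + 32 + 74) gives (3,3) = 53.
Main diagonal: 102 + 53 + 11 + ? = 226, so (2,2) = 60.
Anti-diagonal: 18 + 32 + 95 + ? = 226, so (3,2) = 81.
Row 2 needs 226; the known cells sum to 117, so (2,4) = 109.
The remaining cell in row 3 is (3,4) = 226 − 138 = 88.

102 39 67 18 / 25 60 32 109 / 4 81 53 88 / 95 46 74 11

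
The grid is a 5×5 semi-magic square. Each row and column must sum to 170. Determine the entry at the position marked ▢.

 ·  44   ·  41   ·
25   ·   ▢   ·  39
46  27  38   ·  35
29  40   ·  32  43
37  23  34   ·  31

42

From row 3, 170 − (46 + 27 + 38 + 35) gives (3,4) = 24.
Using row 4: 29 + 40 + 32 + 43 + ? → (4,3) = 170 − 144 = 26.
Row 5: 37 + 23 + 34 + 31 + ? = 170, so (5,4) = 45.
From column 1, 170 − (25 + 46 + 29 + 37) gives (1,1) = 33.
Column 2 must total 170; the given cells sum to 134, so (2,2) = 36.
Column 4: 41 + 24 + 32 + 45 + ? = 170, so (2,4) = 28.
Column 5: 39 + 35 + 43 + 31 + ? = 170, so (1,5) = 22.
Row 1: 33 + 44 + 41 + 22 + ? = 170, so (1,3) = 30.
Row 2: 25 + 36 + 28 + 39 + ? = 170, so (2,3) = 42.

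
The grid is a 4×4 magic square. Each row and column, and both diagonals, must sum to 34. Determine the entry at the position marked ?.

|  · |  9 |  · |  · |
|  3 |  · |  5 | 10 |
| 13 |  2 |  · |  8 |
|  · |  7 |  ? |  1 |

The remaining cell in row 2 is (2,2) = 34 − 18 = 16.
Using row 3: 13 + 2 + 8 + ? → (3,3) = 34 − 23 = 11.
Column 4 must total 34; the given cells sum to 19, so (1,4) = 15.
Main diagonal: 16 + 11 + 1 + ? = 34, so (1,1) = 6.
Using anti-diagonal: 15 + 5 + 2 + ? → (4,1) = 34 − 22 = 12.
Row 1 must total 34; the given cells sum to 30, so (1,3) = 4.
Row 4: 12 + 7 + 1 + ? = 34, so (4,3) = 14.

14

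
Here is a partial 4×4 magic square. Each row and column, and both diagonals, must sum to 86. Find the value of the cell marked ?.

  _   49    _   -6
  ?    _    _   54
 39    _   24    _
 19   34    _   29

-16

Row 4 must total 86; the given cells sum to 82, so (4,3) = 4.
Column 4 needs 86; the known cells sum to 77, so (3,4) = 9.
Row 3 needs 86; the known cells sum to 72, so (3,2) = 14.
Using column 2: 49 + 14 + 34 + ? → (2,2) = 86 − 97 = -11.
Using main diagonal: -11 + 24 + 29 + ? → (1,1) = 86 − 42 = 44.
Anti-diagonal must total 86; the given cells sum to 27, so (2,3) = 59.
Row 1 needs 86; the known cells sum to 87, so (1,3) = -1.
Row 2 must total 86; the given cells sum to 102, so (2,1) = -16.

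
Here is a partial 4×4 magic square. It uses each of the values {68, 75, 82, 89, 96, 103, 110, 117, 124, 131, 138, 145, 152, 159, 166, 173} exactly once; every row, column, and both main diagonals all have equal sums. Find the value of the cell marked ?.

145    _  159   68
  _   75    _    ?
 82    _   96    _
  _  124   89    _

117

The 16 entries sum to 1928, so each line sums to 1928/4 = 482.
Row 1 must total 482; the given cells sum to 372, so (1,2) = 110.
Using column 2: 110 + 75 + 124 + ? → (3,2) = 482 − 309 = 173.
The remaining cell in column 3 is (2,3) = 482 − 344 = 138.
Main diagonal needs 482; the known cells sum to 316, so (4,4) = 166.
Anti-diagonal must total 482; the given cells sum to 379, so (4,1) = 103.
Using row 3: 82 + 173 + 96 + ? → (3,4) = 482 − 351 = 131.
Column 1 must total 482; the given cells sum to 330, so (2,1) = 152.
The remaining cell in column 4 is (2,4) = 482 − 365 = 117.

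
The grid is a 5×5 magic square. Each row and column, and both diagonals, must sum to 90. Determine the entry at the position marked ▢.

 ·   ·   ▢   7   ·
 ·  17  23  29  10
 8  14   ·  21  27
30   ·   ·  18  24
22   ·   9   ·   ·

The remaining cell in row 2 is (2,1) = 90 − 79 = 11.
The remaining cell in row 3 is (3,3) = 90 − 70 = 20.
Column 1 must total 90; the given cells sum to 71, so (1,1) = 19.
Column 4: 7 + 29 + 21 + 18 + ? = 90, so (5,4) = 15.
Using main diagonal: 19 + 17 + 20 + 18 + ? → (5,5) = 90 − 74 = 16.
Row 5 needs 90; the known cells sum to 62, so (5,2) = 28.
Using column 5: 10 + 27 + 24 + 16 + ? → (1,5) = 90 − 77 = 13.
Using anti-diagonal: 13 + 29 + 20 + 22 + ? → (4,2) = 90 − 84 = 6.
Row 4 must total 90; the given cells sum to 78, so (4,3) = 12.
Column 2: 17 + 14 + 6 + 28 + ? = 90, so (1,2) = 25.
From column 3, 90 − (23 + 20 + 12 + 9) gives (1,3) = 26.

26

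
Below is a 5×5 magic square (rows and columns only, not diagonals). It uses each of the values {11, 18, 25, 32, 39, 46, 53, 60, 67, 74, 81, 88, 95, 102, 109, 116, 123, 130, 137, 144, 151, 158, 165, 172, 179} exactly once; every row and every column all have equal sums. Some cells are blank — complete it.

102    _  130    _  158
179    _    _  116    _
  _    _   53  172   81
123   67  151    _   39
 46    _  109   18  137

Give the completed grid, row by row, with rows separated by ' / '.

The 25 entries sum to 2375, so each line sums to 2375/5 = 475.
Row 4 needs 475; the known cells sum to 380, so (4,4) = 95.
Row 5 must total 475; the given cells sum to 310, so (5,2) = 165.
Column 1 needs 475; the known cells sum to 450, so (3,1) = 25.
The remaining cell in column 3 is (2,3) = 475 − 443 = 32.
Column 4 must total 475; the given cells sum to 401, so (1,4) = 74.
Column 5 needs 475; the known cells sum to 415, so (2,5) = 60.
Row 1 must total 475; the given cells sum to 464, so (1,2) = 11.
Row 2 must total 475; the given cells sum to 387, so (2,2) = 88.
From row 3, 475 − (25 + 53 + 172 + 81) gives (3,2) = 144.

102 11 130 74 158 / 179 88 32 116 60 / 25 144 53 172 81 / 123 67 151 95 39 / 46 165 109 18 137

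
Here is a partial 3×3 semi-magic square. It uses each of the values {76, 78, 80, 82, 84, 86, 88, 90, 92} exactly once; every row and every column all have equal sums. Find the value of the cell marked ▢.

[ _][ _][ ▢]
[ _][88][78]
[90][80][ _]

The 9 entries sum to 756, so each line sums to 756/3 = 252.
Row 2: 88 + 78 + ? = 252, so (2,1) = 86.
Using row 3: 90 + 80 + ? → (3,3) = 252 − 170 = 82.
The remaining cell in column 1 is (1,1) = 252 − 176 = 76.
Column 2 needs 252; the known cells sum to 168, so (1,2) = 84.
The remaining cell in column 3 is (1,3) = 252 − 160 = 92.

92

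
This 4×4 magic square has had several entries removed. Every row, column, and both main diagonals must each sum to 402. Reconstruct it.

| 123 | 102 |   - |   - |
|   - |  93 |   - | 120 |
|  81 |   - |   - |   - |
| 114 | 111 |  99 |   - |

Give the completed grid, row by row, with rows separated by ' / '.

Row 4: 114 + 111 + 99 + ? = 402, so (4,4) = 78.
Column 1: 123 + 81 + 114 + ? = 402, so (2,1) = 84.
The remaining cell in column 2 is (3,2) = 402 − 306 = 96.
Main diagonal must total 402; the given cells sum to 294, so (3,3) = 108.
Row 2: 84 + 93 + 120 + ? = 402, so (2,3) = 105.
Row 3 needs 402; the known cells sum to 285, so (3,4) = 117.
Column 3 must total 402; the given cells sum to 312, so (1,3) = 90.
From column 4, 402 − (120 + 117 + 78) gives (1,4) = 87.

123 102 90 87 / 84 93 105 120 / 81 96 108 117 / 114 111 99 78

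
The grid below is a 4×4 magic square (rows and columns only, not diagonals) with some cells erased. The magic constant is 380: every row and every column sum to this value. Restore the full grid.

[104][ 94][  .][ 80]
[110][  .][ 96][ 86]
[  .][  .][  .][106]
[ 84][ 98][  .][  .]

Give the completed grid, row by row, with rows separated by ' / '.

104 94 102 80 / 110 88 96 86 / 82 100 92 106 / 84 98 90 108

Row 1 needs 380; the known cells sum to 278, so (1,3) = 102.
Row 2 needs 380; the known cells sum to 292, so (2,2) = 88.
The remaining cell in column 1 is (3,1) = 380 − 298 = 82.
Column 2: 94 + 88 + 98 + ? = 380, so (3,2) = 100.
The remaining cell in column 4 is (4,4) = 380 − 272 = 108.
Row 3: 82 + 100 + 106 + ? = 380, so (3,3) = 92.
The remaining cell in row 4 is (4,3) = 380 − 290 = 90.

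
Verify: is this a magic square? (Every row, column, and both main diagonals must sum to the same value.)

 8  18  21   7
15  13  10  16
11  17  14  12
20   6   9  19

Row 1: 8 + 18 + 21 + 7 = 54.
Row 2: 15 + 13 + 10 + 16 = 54.
Row 3: 11 + 17 + 14 + 12 = 54.
Row 4: 20 + 6 + 9 + 19 = 54.
Column 1: 8 + 15 + 11 + 20 = 54.
Column 2: 18 + 13 + 17 + 6 = 54.
Column 3: 21 + 10 + 14 + 9 = 54.
Column 4: 7 + 16 + 12 + 19 = 54.
Main diagonal: 8 + 13 + 14 + 19 = 54.
Anti-diagonal: 7 + 10 + 17 + 20 = 54.
All lines sum to 54.

Yes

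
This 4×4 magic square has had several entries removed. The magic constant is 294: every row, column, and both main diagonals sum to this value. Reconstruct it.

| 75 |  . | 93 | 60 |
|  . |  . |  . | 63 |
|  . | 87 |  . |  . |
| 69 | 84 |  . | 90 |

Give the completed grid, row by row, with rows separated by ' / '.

75 66 93 60 / 96 57 78 63 / 54 87 72 81 / 69 84 51 90

Using row 1: 75 + 93 + 60 + ? → (1,2) = 294 − 228 = 66.
Row 4 must total 294; the given cells sum to 243, so (4,3) = 51.
Column 2 must total 294; the given cells sum to 237, so (2,2) = 57.
Using column 4: 60 + 63 + 90 + ? → (3,4) = 294 − 213 = 81.
From main diagonal, 294 − (75 + 57 + 90) gives (3,3) = 72.
Anti-diagonal: 60 + 87 + 69 + ? = 294, so (2,3) = 78.
The remaining cell in row 2 is (2,1) = 294 − 198 = 96.
Row 3 must total 294; the given cells sum to 240, so (3,1) = 54.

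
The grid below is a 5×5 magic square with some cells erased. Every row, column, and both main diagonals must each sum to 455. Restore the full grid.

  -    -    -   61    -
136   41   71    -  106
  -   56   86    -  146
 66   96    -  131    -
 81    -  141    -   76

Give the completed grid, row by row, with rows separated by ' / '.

121 151 31 61 91 / 136 41 71 101 106 / 51 56 86 116 146 / 66 96 126 131 36 / 81 111 141 46 76

Using row 2: 136 + 41 + 71 + 106 + ? → (2,4) = 455 − 354 = 101.
Main diagonal must total 455; the given cells sum to 334, so (1,1) = 121.
The remaining cell in anti-diagonal is (1,5) = 455 − 364 = 91.
From column 1, 455 − (121 + 136 + 66 + 81) gives (3,1) = 51.
From column 5, 455 − (91 + 106 + 146 + 76) gives (4,5) = 36.
Row 3 needs 455; the known cells sum to 339, so (3,4) = 116.
From row 4, 455 − (66 + 96 + 131 + 36) gives (4,3) = 126.
Column 3 must total 455; the given cells sum to 424, so (1,3) = 31.
Column 4 must total 455; the given cells sum to 409, so (5,4) = 46.
The remaining cell in row 1 is (1,2) = 455 − 304 = 151.
Row 5 needs 455; the known cells sum to 344, so (5,2) = 111.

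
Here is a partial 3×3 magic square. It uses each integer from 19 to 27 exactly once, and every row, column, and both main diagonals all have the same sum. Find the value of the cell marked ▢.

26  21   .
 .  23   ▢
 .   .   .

The entries are 19 through 27, which sum to 207, so each line sums to 207/3 = 69.
Row 1: 26 + 21 + ? = 69, so (1,3) = 22.
The remaining cell in column 2 is (3,2) = 69 − 44 = 25.
Main diagonal: 26 + 23 + ? = 69, so (3,3) = 20.
The remaining cell in anti-diagonal is (3,1) = 69 − 45 = 24.
Using column 1: 26 + 24 + ? → (2,1) = 69 − 50 = 19.
The remaining cell in column 3 is (2,3) = 69 − 42 = 27.

27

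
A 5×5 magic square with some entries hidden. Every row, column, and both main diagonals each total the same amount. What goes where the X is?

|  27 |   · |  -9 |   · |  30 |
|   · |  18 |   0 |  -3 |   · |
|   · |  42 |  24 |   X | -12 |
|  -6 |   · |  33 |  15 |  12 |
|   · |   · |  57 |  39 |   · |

6

Column 3 is complete and sums to 105; that is the magic constant.
From row 4, 105 − (-6 + 33 + 15 + 12) gives (4,2) = 51.
Using main diagonal: 27 + 18 + 24 + 15 + ? → (5,5) = 105 − 84 = 21.
Using anti-diagonal: 30 + (-3) + 24 + 51 + ? → (5,1) = 105 − 102 = 3.
Row 5 must total 105; the given cells sum to 120, so (5,2) = -15.
Column 2: 18 + 42 + 51 + (-15) + ? = 105, so (1,2) = 9.
From column 5, 105 − (30 + (-12) + 12 + 21) gives (2,5) = 54.
From row 1, 105 − (27 + 9 + (-9) + 30) gives (1,4) = 48.
Using row 2: 18 + 0 + (-3) + 54 + ? → (2,1) = 105 − 69 = 36.
From column 1, 105 − (27 + 36 + (-6) + 3) gives (3,1) = 45.
Column 4: 48 + (-3) + 15 + 39 + ? = 105, so (3,4) = 6.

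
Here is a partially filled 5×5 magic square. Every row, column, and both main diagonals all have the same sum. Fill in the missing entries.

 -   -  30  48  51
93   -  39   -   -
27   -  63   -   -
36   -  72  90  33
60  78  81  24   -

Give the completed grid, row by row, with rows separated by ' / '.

69 87 30 48 51 / 93 21 39 57 75 / 27 45 63 66 84 / 36 54 72 90 33 / 60 78 81 24 42

Column 3 is already complete: 30 + 39 + 63 + 72 + 81 = 285, so that is the magic constant.
Row 4 needs 285; the known cells sum to 231, so (4,2) = 54.
Using row 5: 60 + 78 + 81 + 24 + ? → (5,5) = 285 − 243 = 42.
The remaining cell in column 1 is (1,1) = 285 − 216 = 69.
Main diagonal needs 285; the known cells sum to 264, so (2,2) = 21.
Anti-diagonal: 51 + 63 + 54 + 60 + ? = 285, so (2,4) = 57.
Row 1: 69 + 30 + 48 + 51 + ? = 285, so (1,2) = 87.
Row 2: 93 + 21 + 39 + 57 + ? = 285, so (2,5) = 75.
Column 2: 87 + 21 + 54 + 78 + ? = 285, so (3,2) = 45.
Column 4: 48 + 57 + 90 + 24 + ? = 285, so (3,4) = 66.
The remaining cell in column 5 is (3,5) = 285 − 201 = 84.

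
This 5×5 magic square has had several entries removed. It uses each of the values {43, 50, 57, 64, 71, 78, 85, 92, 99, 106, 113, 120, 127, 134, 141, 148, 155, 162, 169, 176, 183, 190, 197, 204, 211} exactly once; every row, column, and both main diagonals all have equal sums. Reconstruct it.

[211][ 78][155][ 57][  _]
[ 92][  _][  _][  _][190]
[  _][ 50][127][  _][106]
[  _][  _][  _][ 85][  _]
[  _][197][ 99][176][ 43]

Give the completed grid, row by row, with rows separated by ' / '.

The 25 entries sum to 3175, so each line sums to 3175/5 = 635.
Row 1: 211 + 78 + 155 + 57 + ? = 635, so (1,5) = 134.
Using row 5: 197 + 99 + 176 + 43 + ? → (5,1) = 635 − 515 = 120.
Column 5 must total 635; the given cells sum to 473, so (4,5) = 162.
Main diagonal must total 635; the given cells sum to 466, so (2,2) = 169.
Using column 2: 78 + 169 + 50 + 197 + ? → (4,2) = 635 − 494 = 141.
Anti-diagonal: 134 + 127 + 141 + 120 + ? = 635, so (2,4) = 113.
The remaining cell in row 2 is (2,3) = 635 − 564 = 71.
From column 3, 635 − (155 + 71 + 127 + 99) gives (4,3) = 183.
From column 4, 635 − (57 + 113 + 85 + 176) gives (3,4) = 204.
Row 3 must total 635; the given cells sum to 487, so (3,1) = 148.
Using row 4: 141 + 183 + 85 + 162 + ? → (4,1) = 635 − 571 = 64.

211 78 155 57 134 / 92 169 71 113 190 / 148 50 127 204 106 / 64 141 183 85 162 / 120 197 99 176 43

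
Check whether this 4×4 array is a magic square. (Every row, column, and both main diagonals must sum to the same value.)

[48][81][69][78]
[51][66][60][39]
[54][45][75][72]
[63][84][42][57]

No — column 4 sums to 246 but column 2 sums to 276.

Row 1: 48 + 81 + 69 + 78 = 276.
Row 2: 51 + 66 + 60 + 39 = 216.
Row 3: 54 + 45 + 75 + 72 = 246.
Row 4: 63 + 84 + 42 + 57 = 246.
Column 1: 48 + 51 + 54 + 63 = 216.
Column 2: 81 + 66 + 45 + 84 = 276.
Column 3: 69 + 60 + 75 + 42 = 246.
Column 4: 78 + 39 + 72 + 57 = 246.
Main diagonal: 48 + 66 + 75 + 57 = 246.
Anti-diagonal: 78 + 60 + 45 + 63 = 246.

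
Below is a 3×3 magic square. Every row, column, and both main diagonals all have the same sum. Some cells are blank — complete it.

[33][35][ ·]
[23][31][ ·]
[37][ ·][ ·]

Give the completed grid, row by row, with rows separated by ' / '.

33 35 25 / 23 31 39 / 37 27 29

Column 1 is already complete: 33 + 23 + 37 = 93, so that is the magic constant.
Row 1 needs 93; the known cells sum to 68, so (1,3) = 25.
Row 2 must total 93; the given cells sum to 54, so (2,3) = 39.
The remaining cell in column 2 is (3,2) = 93 − 66 = 27.
The remaining cell in column 3 is (3,3) = 93 − 64 = 29.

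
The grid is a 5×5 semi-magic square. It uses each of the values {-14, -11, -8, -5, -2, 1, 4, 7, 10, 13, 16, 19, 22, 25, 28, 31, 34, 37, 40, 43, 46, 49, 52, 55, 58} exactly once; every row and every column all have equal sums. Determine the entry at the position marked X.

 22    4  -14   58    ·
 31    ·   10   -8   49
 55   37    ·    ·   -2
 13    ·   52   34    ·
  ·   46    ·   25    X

7

The 25 entries sum to 550, so each line sums to 550/5 = 110.
Row 1 must total 110; the given cells sum to 70, so (1,5) = 40.
The remaining cell in row 2 is (2,2) = 110 − 82 = 28.
From column 1, 110 − (22 + 31 + 55 + 13) gives (5,1) = -11.
Column 2 needs 110; the known cells sum to 115, so (4,2) = -5.
Column 4: 58 + (-8) + 34 + 25 + ? = 110, so (3,4) = 1.
Row 3 needs 110; the known cells sum to 91, so (3,3) = 19.
Row 4 needs 110; the known cells sum to 94, so (4,5) = 16.
The remaining cell in column 3 is (5,3) = 110 − 67 = 43.
Using column 5: 40 + 49 + (-2) + 16 + ? → (5,5) = 110 − 103 = 7.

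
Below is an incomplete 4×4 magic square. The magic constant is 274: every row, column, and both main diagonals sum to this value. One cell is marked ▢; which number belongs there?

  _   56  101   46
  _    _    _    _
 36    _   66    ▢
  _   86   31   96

81

Row 1 needs 274; the known cells sum to 203, so (1,1) = 71.
From row 4, 274 − (86 + 31 + 96) gives (4,1) = 61.
Using column 1: 71 + 36 + 61 + ? → (2,1) = 274 − 168 = 106.
The remaining cell in column 3 is (2,3) = 274 − 198 = 76.
Main diagonal: 71 + 66 + 96 + ? = 274, so (2,2) = 41.
The remaining cell in anti-diagonal is (3,2) = 274 − 183 = 91.
From row 2, 274 − (106 + 41 + 76) gives (2,4) = 51.
Row 3: 36 + 91 + 66 + ? = 274, so (3,4) = 81.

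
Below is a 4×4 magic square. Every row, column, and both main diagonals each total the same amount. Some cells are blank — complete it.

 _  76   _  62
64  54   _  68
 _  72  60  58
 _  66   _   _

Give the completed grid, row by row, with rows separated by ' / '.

74 76 56 62 / 64 54 82 68 / 78 72 60 58 / 52 66 70 80

Column 2 is already complete: 76 + 54 + 72 + 66 = 268, so that is the magic constant.
Using row 2: 64 + 54 + 68 + ? → (2,3) = 268 − 186 = 82.
Row 3 must total 268; the given cells sum to 190, so (3,1) = 78.
Column 4: 62 + 68 + 58 + ? = 268, so (4,4) = 80.
Using main diagonal: 54 + 60 + 80 + ? → (1,1) = 268 − 194 = 74.
Using anti-diagonal: 62 + 82 + 72 + ? → (4,1) = 268 − 216 = 52.
From row 1, 268 − (74 + 76 + 62) gives (1,3) = 56.
The remaining cell in row 4 is (4,3) = 268 − 198 = 70.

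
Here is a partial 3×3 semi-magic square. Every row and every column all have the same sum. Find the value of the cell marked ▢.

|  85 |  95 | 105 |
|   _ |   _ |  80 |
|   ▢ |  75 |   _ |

Row 1 is complete and sums to 285; that is the magic constant.
From column 2, 285 − (95 + 75) gives (2,2) = 115.
Column 3: 105 + 80 + ? = 285, so (3,3) = 100.
From row 2, 285 − (115 + 80) gives (2,1) = 90.
From row 3, 285 − (75 + 100) gives (3,1) = 110.

110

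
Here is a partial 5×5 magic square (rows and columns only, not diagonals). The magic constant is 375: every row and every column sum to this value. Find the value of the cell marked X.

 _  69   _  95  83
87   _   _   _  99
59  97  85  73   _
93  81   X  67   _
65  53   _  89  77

The remaining cell in row 3 is (3,5) = 375 − 314 = 61.
Using row 5: 65 + 53 + 89 + 77 + ? → (5,3) = 375 − 284 = 91.
Column 1 must total 375; the given cells sum to 304, so (1,1) = 71.
Column 2 must total 375; the given cells sum to 300, so (2,2) = 75.
From column 4, 375 − (95 + 73 + 67 + 89) gives (2,4) = 51.
Column 5 must total 375; the given cells sum to 320, so (4,5) = 55.
Row 1 must total 375; the given cells sum to 318, so (1,3) = 57.
Row 2 needs 375; the known cells sum to 312, so (2,3) = 63.
Using row 4: 93 + 81 + 67 + 55 + ? → (4,3) = 375 − 296 = 79.

79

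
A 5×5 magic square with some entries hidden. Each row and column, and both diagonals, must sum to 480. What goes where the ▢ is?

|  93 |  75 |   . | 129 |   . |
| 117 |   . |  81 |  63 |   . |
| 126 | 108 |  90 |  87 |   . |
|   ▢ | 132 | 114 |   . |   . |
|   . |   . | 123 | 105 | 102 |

60

Row 3: 126 + 108 + 90 + 87 + ? = 480, so (3,5) = 69.
The remaining cell in column 3 is (1,3) = 480 − 408 = 72.
From column 4, 480 − (129 + 63 + 87 + 105) gives (4,4) = 96.
Main diagonal needs 480; the known cells sum to 381, so (2,2) = 99.
Using row 1: 93 + 75 + 72 + 129 + ? → (1,5) = 480 − 369 = 111.
Row 2: 117 + 99 + 81 + 63 + ? = 480, so (2,5) = 120.
Column 2: 75 + 99 + 108 + 132 + ? = 480, so (5,2) = 66.
The remaining cell in column 5 is (4,5) = 480 − 402 = 78.
Anti-diagonal needs 480; the known cells sum to 396, so (5,1) = 84.
The remaining cell in row 4 is (4,1) = 480 − 420 = 60.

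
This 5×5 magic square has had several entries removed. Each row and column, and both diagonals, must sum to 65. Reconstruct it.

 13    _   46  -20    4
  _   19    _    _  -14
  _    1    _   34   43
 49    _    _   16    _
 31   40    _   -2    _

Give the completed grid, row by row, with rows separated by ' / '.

Row 1 needs 65; the known cells sum to 43, so (1,2) = 22.
Column 2: 22 + 19 + 1 + 40 + ? = 65, so (4,2) = -17.
The remaining cell in column 4 is (2,4) = 65 − 28 = 37.
The remaining cell in anti-diagonal is (3,3) = 65 − 55 = 10.
Row 3 must total 65; the given cells sum to 88, so (3,1) = -23.
Column 1 needs 65; the known cells sum to 70, so (2,1) = -5.
Main diagonal must total 65; the given cells sum to 58, so (5,5) = 7.
From row 2, 65 − (-5 + 19 + 37 + (-14)) gives (2,3) = 28.
Row 5: 31 + 40 + (-2) + 7 + ? = 65, so (5,3) = -11.
From column 3, 65 − (46 + 28 + 10 + (-11)) gives (4,3) = -8.
Column 5 must total 65; the given cells sum to 40, so (4,5) = 25.

13 22 46 -20 4 / -5 19 28 37 -14 / -23 1 10 34 43 / 49 -17 -8 16 25 / 31 40 -11 -2 7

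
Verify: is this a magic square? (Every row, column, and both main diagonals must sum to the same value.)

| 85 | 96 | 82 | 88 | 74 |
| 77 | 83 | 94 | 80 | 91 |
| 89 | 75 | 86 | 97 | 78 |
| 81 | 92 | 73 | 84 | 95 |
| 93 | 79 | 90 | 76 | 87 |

Row 1: 85 + 96 + 82 + 88 + 74 = 425.
Row 2: 77 + 83 + 94 + 80 + 91 = 425.
Row 3: 89 + 75 + 86 + 97 + 78 = 425.
Row 4: 81 + 92 + 73 + 84 + 95 = 425.
Row 5: 93 + 79 + 90 + 76 + 87 = 425.
Column 1: 85 + 77 + 89 + 81 + 93 = 425.
Column 2: 96 + 83 + 75 + 92 + 79 = 425.
Column 3: 82 + 94 + 86 + 73 + 90 = 425.
Column 4: 88 + 80 + 97 + 84 + 76 = 425.
Column 5: 74 + 91 + 78 + 95 + 87 = 425.
Main diagonal: 85 + 83 + 86 + 84 + 87 = 425.
Anti-diagonal: 74 + 80 + 86 + 92 + 93 = 425.
All lines sum to 425.

Yes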